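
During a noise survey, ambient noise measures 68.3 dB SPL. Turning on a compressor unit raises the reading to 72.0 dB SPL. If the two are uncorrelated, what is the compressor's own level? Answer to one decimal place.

Background correction is a power subtraction:
L_src = 10·log₁₀(10^(72.0/10) − 10^(68.3/10)) = 10·log₁₀(9088000) = 69.6 dB SPL.

69.6 dB SPL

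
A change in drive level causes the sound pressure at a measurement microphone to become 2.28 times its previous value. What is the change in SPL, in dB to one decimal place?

7.2 dB

SPL change from a pressure ratio uses the 20·log₁₀ form:
20·log₁₀(2.28) = 7.2 dB.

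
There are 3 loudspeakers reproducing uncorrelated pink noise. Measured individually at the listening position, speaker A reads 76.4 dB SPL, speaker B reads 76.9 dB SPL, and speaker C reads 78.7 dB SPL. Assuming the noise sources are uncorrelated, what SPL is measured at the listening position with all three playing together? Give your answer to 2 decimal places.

82.22 dB SPL

Uncorrelated sources add in intensity (power), not in dB.
L_total = 10·log₁₀(10^(76.4/10) + 10^(76.9/10) + 10^(78.7/10)) = 10·log₁₀(166800000) = 82.22 dB SPL.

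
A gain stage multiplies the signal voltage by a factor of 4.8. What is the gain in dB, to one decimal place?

13.6 dB

For a voltage ratio, dB = 20·log₁₀(V₂/V₁).
20·log₁₀(4.8) = 13.6 dB.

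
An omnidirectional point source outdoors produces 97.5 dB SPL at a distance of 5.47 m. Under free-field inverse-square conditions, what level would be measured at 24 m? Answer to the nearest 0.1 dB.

84.7 dB SPL

Free-field point source: level drops by 20·log₁₀ of the distance ratio.
ΔL = −20·log₁₀(24/5.47) = -12.84 dB, so L₂ = 97.5 + (-12.84) = 84.7 dB SPL.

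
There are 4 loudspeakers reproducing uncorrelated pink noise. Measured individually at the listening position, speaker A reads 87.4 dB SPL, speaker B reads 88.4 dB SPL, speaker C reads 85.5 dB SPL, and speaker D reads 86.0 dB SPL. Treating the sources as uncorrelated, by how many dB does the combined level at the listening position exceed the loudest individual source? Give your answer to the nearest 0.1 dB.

4.6 dB

Incoherent sources sum as intensities:
L_total = 10·log₁₀(10^(87.4/10) + 10^(88.4/10) + 10^(85.5/10) + 10^(86.0/10)) = 93.00 dB SPL.
Excess over the loudest (88.4 dB): 93.00 − 88.4 = 4.6 dB.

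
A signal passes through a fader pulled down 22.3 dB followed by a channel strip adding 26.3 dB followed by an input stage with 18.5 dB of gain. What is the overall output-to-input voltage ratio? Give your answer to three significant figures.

13.3

Net gain = (−22.3) + 26.3 + 18.5 = 22.5 dB.
Voltage ratio = 10^(22.5/20) = 13.3.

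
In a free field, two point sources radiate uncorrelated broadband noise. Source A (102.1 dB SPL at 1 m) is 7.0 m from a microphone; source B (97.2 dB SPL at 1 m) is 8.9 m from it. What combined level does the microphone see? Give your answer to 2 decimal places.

85.99 dB SPL

At the listener: L_A = 102.1 − 20·log₁₀(7.0) = 85.198 dB; L_B = 97.2 − 20·log₁₀(8.9) = 78.212 dB.
Combined: 10·log₁₀(10^(85.198/10)+10^(78.212/10)) = 85.99 dB SPL.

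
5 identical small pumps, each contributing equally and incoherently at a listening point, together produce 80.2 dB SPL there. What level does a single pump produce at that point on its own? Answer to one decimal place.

73.2 dB SPL

5 equal incoherent sources add 10·log₁₀(5) = 6.99 dB over one source.
L_one = 80.2 − 6.99 = 73.2 dB SPL.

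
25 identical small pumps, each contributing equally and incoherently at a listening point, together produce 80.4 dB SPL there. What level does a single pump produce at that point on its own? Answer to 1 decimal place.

66.4 dB SPL

25 equal incoherent sources add 10·log₁₀(25) = 13.98 dB over one source.
L_one = 80.4 − 13.98 = 66.4 dB SPL.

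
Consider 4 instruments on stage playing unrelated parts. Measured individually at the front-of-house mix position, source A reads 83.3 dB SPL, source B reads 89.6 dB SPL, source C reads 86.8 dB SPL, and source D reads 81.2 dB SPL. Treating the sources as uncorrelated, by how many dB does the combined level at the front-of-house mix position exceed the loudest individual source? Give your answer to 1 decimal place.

Incoherent sources sum as intensities:
L_total = 10·log₁₀(10^(83.3/10) + 10^(89.6/10) + 10^(86.8/10) + 10^(81.2/10)) = 92.40 dB SPL.
Excess over the loudest (89.6 dB): 92.40 − 89.6 = 2.8 dB.

2.8 dB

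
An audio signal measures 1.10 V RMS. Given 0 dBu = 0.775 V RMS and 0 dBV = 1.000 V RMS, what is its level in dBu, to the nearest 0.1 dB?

+3.0 dBu

dBu = 20·log₁₀(V / 0.775 V).
20·log₁₀(1.10/0.775) = +3.0 dBu.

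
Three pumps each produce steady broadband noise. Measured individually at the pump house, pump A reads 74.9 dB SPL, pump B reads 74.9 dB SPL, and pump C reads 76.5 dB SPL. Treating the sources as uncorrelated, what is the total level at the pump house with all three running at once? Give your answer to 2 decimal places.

Incoherent sources sum as intensities:
L_total = 10·log₁₀(10^(74.9/10) + 10^(74.9/10) + 10^(76.5/10)) = 10·log₁₀(106500000) = 80.27 dB SPL.

80.27 dB SPL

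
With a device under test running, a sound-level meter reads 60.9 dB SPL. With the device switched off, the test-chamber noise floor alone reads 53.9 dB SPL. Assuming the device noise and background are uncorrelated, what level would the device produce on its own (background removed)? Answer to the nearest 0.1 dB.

59.9 dB SPL

Remove the background by subtracting linear intensities:
L_src = 10·log₁₀(10^(60.9/10) − 10^(53.9/10)) = 10·log₁₀(984800) = 59.9 dB SPL.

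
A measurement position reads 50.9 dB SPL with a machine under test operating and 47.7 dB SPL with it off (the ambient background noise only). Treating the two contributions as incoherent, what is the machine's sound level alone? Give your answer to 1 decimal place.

Remove the background by subtracting linear intensities:
L_src = 10·log₁₀(10^(50.9/10) − 10^(47.7/10)) = 10·log₁₀(64140) = 48.1 dB SPL.

48.1 dB SPL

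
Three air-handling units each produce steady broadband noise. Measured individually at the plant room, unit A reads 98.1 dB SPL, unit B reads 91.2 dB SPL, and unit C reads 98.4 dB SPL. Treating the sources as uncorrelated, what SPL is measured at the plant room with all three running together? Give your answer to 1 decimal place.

101.7 dB SPL

Uncorrelated sources add in intensity (power), not in dB.
L_total = 10·log₁₀(10^(98.1/10) + 10^(91.2/10) + 10^(98.4/10)) = 10·log₁₀(14693000000) = 101.7 dB SPL.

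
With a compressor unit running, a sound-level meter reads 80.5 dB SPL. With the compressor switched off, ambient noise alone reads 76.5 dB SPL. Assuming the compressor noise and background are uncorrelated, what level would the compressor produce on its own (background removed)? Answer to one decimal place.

Subtract intensities: L_src = 10·log₁₀(10^(L_total/10) − 10^(L_bg/10)).
L_src = 10·log₁₀(10^(80.5/10) − 10^(76.5/10)) = 10·log₁₀(67530000) = 78.3 dB SPL.

78.3 dB SPL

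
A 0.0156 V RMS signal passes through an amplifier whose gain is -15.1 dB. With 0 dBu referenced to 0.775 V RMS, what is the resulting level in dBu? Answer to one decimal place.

Input level: 20·log₁₀(0.0156/0.775) = -33.92 dBu.
Output: -33.92 − 15.1 = -49.0 dBu.

-49.0 dBu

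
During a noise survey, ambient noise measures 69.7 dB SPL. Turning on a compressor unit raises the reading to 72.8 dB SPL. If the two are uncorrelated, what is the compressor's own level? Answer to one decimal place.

69.9 dB SPL

Subtract intensities: L_src = 10·log₁₀(10^(L_total/10) − 10^(L_bg/10)).
L_src = 10·log₁₀(10^(72.8/10) − 10^(69.7/10)) = 10·log₁₀(9722000) = 69.9 dB SPL.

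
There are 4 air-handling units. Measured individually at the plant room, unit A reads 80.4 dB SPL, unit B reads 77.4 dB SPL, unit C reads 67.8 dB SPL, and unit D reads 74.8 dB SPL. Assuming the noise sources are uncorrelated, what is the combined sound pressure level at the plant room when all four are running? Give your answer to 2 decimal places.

83.03 dB SPL

Incoherent sources sum as intensities:
L_total = 10·log₁₀(10^(80.4/10) + 10^(77.4/10) + 10^(67.8/10) + 10^(74.8/10)) = 10·log₁₀(200800000) = 83.03 dB SPL.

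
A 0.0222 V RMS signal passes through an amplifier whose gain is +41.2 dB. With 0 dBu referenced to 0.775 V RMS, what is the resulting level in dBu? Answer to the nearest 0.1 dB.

+10.3 dBu

Input level: 20·log₁₀(0.0222/0.775) = -30.86 dBu.
Output: -30.86 + 41.2 = +10.3 dBu.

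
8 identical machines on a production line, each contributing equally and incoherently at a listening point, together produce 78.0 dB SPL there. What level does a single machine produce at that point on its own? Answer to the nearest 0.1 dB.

69.0 dB SPL

8 equal incoherent sources add 10·log₁₀(8) = 9.03 dB over one source.
L_one = 78.0 − 9.03 = 69.0 dB SPL.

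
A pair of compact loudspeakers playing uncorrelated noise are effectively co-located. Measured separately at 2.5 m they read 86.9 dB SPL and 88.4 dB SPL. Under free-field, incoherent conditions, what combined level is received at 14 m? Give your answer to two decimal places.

75.76 dB SPL

Combined at 2.5 m: 10·log₁₀(10^(86.9/10)+10^(88.4/10)) = 90.725 dB SPL.
Then apply −20·log₁₀(14/2.5) = -14.964 dB → 75.76 dB SPL.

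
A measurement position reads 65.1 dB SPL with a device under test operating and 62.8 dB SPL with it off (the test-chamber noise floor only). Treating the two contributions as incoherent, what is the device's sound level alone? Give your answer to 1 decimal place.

61.2 dB SPL

Background correction is a power subtraction:
L_src = 10·log₁₀(10^(65.1/10) − 10^(62.8/10)) = 10·log₁₀(1330000) = 61.2 dB SPL.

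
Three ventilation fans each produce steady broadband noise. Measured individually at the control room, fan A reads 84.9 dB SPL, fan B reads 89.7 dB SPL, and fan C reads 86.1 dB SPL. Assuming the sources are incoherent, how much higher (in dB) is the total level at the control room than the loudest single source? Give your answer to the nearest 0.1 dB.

Add the sources as powers (linear), then convert back to dB:
L_total = 10·log₁₀(10^(84.9/10) + 10^(89.7/10) + 10^(86.1/10)) = 92.17 dB SPL.
Excess over the loudest (89.7 dB): 92.17 − 89.7 = 2.5 dB.

2.5 dB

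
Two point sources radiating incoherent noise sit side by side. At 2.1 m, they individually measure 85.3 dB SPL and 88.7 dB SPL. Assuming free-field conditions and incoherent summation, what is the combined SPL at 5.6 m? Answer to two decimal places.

Combined at 2.1 m: 10·log₁₀(10^(85.3/10)+10^(88.7/10)) = 90.335 dB SPL.
Then apply −20·log₁₀(5.6/2.1) = -8.519 dB → 81.82 dB SPL.

81.82 dB SPL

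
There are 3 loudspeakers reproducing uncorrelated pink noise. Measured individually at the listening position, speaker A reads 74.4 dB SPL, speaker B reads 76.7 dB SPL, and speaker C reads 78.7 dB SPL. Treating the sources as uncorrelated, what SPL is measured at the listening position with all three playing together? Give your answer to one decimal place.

Add the sources as powers (linear), then convert back to dB:
L_total = 10·log₁₀(10^(74.4/10) + 10^(76.7/10) + 10^(78.7/10)) = 10·log₁₀(148400000) = 81.7 dB SPL.

81.7 dB SPL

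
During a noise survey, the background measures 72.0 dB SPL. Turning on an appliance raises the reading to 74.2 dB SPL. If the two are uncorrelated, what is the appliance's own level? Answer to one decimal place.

Subtract intensities: L_src = 10·log₁₀(10^(L_total/10) − 10^(L_bg/10)).
L_src = 10·log₁₀(10^(74.2/10) − 10^(72.0/10)) = 10·log₁₀(10450000) = 70.2 dB SPL.

70.2 dB SPL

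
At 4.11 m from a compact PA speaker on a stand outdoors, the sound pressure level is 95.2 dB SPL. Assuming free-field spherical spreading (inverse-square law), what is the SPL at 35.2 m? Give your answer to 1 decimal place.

76.5 dB SPL

Inverse-square spreading gives ΔL = −20·log₁₀(d₂/d₁).
ΔL = −20·log₁₀(35.2/4.11) = -18.65 dB, so L₂ = 95.2 + (-18.65) = 76.5 dB SPL.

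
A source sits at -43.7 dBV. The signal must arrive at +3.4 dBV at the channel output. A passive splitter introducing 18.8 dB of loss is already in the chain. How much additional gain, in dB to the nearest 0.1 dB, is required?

The required make-up gain is the shortfall in the dB sum.
G = +3.4 − (-43.7) + 18.8 = 65.9 dB.

65.9 dB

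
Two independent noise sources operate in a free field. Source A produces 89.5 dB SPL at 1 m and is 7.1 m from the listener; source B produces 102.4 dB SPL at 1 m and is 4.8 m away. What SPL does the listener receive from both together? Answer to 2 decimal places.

At the listener: L_A = 89.5 − 20·log₁₀(7.1) = 72.475 dB; L_B = 102.4 − 20·log₁₀(4.8) = 88.775 dB.
Combined: 10·log₁₀(10^(72.475/10)+10^(88.775/10)) = 88.88 dB SPL.

88.88 dB SPL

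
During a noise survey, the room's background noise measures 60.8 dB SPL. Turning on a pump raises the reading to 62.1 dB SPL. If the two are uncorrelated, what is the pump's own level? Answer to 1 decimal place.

Remove the background by subtracting linear intensities:
L_src = 10·log₁₀(10^(62.1/10) − 10^(60.8/10)) = 10·log₁₀(419500) = 56.2 dB SPL.

56.2 dB SPL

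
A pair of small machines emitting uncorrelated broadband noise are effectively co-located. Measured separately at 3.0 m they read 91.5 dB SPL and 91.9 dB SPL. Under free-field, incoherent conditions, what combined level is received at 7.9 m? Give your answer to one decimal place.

Combined at 3.0 m: 10·log₁₀(10^(91.5/10)+10^(91.9/10)) = 94.71 dB SPL.
Then apply −20·log₁₀(7.9/3.0) = -8.41 dB → 86.3 dB SPL.

86.3 dB SPL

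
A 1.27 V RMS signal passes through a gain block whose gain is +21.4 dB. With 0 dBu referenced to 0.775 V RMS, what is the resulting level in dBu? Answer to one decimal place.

Input level: 20·log₁₀(1.27/0.775) = 4.29 dBu.
Output: 4.29 + 21.4 = +25.7 dBu.

+25.7 dBu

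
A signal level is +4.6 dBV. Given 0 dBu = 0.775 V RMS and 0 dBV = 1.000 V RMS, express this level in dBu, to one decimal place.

+6.8 dBu

The offset between the scales is 20·log₁₀(0.775/1.000) = −2.214 dB.
So dBu = +4.6 + 2.214 = +6.8 dBu.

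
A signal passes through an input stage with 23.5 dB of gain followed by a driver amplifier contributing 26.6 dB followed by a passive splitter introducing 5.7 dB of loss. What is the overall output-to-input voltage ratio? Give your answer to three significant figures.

166

Net gain = 23.5 + 26.6 + (−5.7) = 44.4 dB.
Voltage ratio = 10^(44.4/20) = 166.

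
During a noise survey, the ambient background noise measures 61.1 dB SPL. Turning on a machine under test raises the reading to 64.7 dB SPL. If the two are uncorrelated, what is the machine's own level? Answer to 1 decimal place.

Subtract intensities: L_src = 10·log₁₀(10^(L_total/10) − 10^(L_bg/10)).
L_src = 10·log₁₀(10^(64.7/10) − 10^(61.1/10)) = 10·log₁₀(1663000) = 62.2 dB SPL.

62.2 dB SPL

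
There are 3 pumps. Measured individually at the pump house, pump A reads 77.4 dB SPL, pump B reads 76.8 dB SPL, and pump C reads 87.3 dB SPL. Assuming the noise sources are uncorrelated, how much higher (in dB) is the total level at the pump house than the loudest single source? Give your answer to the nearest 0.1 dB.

0.8 dB

Uncorrelated sources add in intensity (power), not in dB.
L_total = 10·log₁₀(10^(77.4/10) + 10^(76.8/10) + 10^(87.3/10)) = 88.06 dB SPL.
Excess over the loudest (87.3 dB): 88.06 − 87.3 = 0.8 dB.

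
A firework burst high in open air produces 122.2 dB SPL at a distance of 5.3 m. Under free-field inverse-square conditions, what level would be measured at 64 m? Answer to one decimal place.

100.6 dB SPL

Free-field point source: level drops by 20·log₁₀ of the distance ratio.
ΔL = −20·log₁₀(64/5.3) = -21.64 dB, so L₂ = 122.2 + (-21.64) = 100.6 dB SPL.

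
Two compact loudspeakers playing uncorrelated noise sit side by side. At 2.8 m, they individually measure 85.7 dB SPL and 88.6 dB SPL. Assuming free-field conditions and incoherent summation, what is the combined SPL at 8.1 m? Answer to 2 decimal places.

81.17 dB SPL

Combined at 2.8 m: 10·log₁₀(10^(85.7/10)+10^(88.6/10)) = 90.398 dB SPL.
Then apply −20·log₁₀(8.1/2.8) = -9.227 dB → 81.17 dB SPL.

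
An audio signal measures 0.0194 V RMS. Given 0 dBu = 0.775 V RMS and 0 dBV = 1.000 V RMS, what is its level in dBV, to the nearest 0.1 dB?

-34.2 dBV

dBV = 20·log₁₀(V / 1.000 V).
20·log₁₀(0.0194/1.000) = -34.2 dBV.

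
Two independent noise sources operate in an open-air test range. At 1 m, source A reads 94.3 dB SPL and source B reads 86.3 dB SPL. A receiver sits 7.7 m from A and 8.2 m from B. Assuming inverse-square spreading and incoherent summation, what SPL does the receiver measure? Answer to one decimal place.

At the listener: L_A = 94.3 − 20·log₁₀(7.7) = 76.57 dB; L_B = 86.3 − 20·log₁₀(8.2) = 68.02 dB.
Combined: 10·log₁₀(10^(76.57/10)+10^(68.02/10)) = 77.1 dB SPL.

77.1 dB SPL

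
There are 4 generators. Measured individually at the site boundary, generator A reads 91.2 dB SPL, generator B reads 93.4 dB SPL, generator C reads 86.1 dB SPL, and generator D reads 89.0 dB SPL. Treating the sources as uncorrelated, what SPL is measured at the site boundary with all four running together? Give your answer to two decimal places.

Uncorrelated sources add in intensity (power), not in dB.
L_total = 10·log₁₀(10^(91.2/10) + 10^(93.4/10) + 10^(86.1/10) + 10^(89.0/10)) = 10·log₁₀(4708000000) = 96.73 dB SPL.

96.73 dB SPL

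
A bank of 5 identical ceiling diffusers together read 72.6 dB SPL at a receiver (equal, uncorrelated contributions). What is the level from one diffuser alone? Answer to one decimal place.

5 equal incoherent sources add 10·log₁₀(5) = 6.99 dB over one source.
L_one = 72.6 − 6.99 = 65.6 dB SPL.

65.6 dB SPL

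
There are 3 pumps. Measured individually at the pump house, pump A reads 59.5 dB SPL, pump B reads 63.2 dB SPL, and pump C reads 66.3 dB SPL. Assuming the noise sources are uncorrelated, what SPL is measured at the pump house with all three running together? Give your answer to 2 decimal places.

68.60 dB SPL

Uncorrelated sources add in intensity (power), not in dB.
L_total = 10·log₁₀(10^(59.5/10) + 10^(63.2/10) + 10^(66.3/10)) = 10·log₁₀(7246000) = 68.60 dB SPL.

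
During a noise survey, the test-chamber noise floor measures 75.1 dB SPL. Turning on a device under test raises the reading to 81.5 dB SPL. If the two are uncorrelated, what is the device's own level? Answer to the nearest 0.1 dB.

80.4 dB SPL

Subtract intensities: L_src = 10·log₁₀(10^(L_total/10) − 10^(L_bg/10)).
L_src = 10·log₁₀(10^(81.5/10) − 10^(75.1/10)) = 10·log₁₀(108900000) = 80.4 dB SPL.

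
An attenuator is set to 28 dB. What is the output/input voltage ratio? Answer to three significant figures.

0.0398

Voltage ratio = 10^(dB/20).
10^(-28/20) = 10^(-1.400) = 0.0398.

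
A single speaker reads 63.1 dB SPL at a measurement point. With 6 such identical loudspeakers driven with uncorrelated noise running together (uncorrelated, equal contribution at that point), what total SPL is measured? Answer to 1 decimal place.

70.9 dB SPL

6 equal incoherent sources raise the level by 10·log₁₀(6) = 7.78 dB.
L_total = 63.1 + 7.78 = 70.9 dB SPL.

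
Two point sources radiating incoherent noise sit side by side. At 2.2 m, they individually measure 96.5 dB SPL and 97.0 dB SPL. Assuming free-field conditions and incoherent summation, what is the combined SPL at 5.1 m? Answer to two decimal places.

92.46 dB SPL

Combined at 2.2 m: 10·log₁₀(10^(96.5/10)+10^(97.0/10)) = 99.767 dB SPL.
Then apply −20·log₁₀(5.1/2.2) = -7.303 dB → 92.46 dB SPL.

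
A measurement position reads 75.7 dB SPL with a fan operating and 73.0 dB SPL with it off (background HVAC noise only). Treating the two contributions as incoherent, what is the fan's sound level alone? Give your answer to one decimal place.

72.4 dB SPL

Remove the background by subtracting linear intensities:
L_src = 10·log₁₀(10^(75.7/10) − 10^(73.0/10)) = 10·log₁₀(17200000) = 72.4 dB SPL.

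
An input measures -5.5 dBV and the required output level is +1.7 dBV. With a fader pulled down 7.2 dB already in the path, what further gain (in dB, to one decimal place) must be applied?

The required make-up gain is the shortfall in the dB sum.
G = +1.7 − (-5.5) + 7.2 = 14.4 dB.

14.4 dB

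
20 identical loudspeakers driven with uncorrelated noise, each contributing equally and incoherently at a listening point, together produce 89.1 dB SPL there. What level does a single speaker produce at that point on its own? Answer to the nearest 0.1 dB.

76.1 dB SPL

20 equal incoherent sources add 10·log₁₀(20) = 13.01 dB over one source.
L_one = 89.1 − 13.01 = 76.1 dB SPL.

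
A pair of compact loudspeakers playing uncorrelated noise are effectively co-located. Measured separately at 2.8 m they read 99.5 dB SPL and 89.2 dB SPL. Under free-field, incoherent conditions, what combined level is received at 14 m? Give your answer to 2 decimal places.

85.91 dB SPL

Combined at 2.8 m: 10·log₁₀(10^(99.5/10)+10^(89.2/10)) = 99.887 dB SPL.
Then apply −20·log₁₀(14/2.8) = -13.979 dB → 85.91 dB SPL.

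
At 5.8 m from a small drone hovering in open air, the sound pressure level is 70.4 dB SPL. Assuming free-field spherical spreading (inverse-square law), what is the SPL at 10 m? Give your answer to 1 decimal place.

Free-field point source: level drops by 20·log₁₀ of the distance ratio.
ΔL = −20·log₁₀(10/5.8) = -4.73 dB, so L₂ = 70.4 + (-4.73) = 65.7 dB SPL.

65.7 dB SPL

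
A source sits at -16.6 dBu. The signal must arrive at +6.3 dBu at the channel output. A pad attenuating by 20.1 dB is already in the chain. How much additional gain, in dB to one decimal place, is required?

The required make-up gain is the shortfall in the dB sum.
G = +6.3 − (-16.6) + 20.1 = 43.0 dB.

43.0 dB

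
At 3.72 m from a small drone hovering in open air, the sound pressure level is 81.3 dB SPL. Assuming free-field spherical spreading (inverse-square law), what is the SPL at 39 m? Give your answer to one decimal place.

Free-field point source: level drops by 20·log₁₀ of the distance ratio.
ΔL = −20·log₁₀(39/3.72) = -20.41 dB, so L₂ = 81.3 + (-20.41) = 60.9 dB SPL.

60.9 dB SPL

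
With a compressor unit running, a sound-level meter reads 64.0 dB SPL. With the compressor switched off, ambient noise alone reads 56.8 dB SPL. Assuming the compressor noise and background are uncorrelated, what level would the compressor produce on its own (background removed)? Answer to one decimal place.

63.1 dB SPL

Remove the background by subtracting linear intensities:
L_src = 10·log₁₀(10^(64.0/10) − 10^(56.8/10)) = 10·log₁₀(2033000) = 63.1 dB SPL.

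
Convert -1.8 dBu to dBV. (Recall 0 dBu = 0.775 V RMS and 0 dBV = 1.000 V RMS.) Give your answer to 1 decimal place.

-4.0 dBV

The offset between the scales is 20·log₁₀(0.775/1.000) = −2.214 dB.
So dBV = -1.8 − 2.214 = -4.0 dBV.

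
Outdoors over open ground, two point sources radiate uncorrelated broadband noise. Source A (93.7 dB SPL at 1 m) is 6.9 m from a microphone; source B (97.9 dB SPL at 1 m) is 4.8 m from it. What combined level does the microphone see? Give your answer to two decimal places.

At the listener: L_A = 93.7 − 20·log₁₀(6.9) = 76.923 dB; L_B = 97.9 − 20·log₁₀(4.8) = 84.275 dB.
Combined: 10·log₁₀(10^(76.923/10)+10^(84.275/10)) = 85.01 dB SPL.

85.01 dB SPL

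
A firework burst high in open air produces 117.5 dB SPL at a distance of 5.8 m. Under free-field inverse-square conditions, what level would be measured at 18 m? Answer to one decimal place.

107.7 dB SPL

Free-field point source: level drops by 20·log₁₀ of the distance ratio.
ΔL = −20·log₁₀(18/5.8) = -9.84 dB, so L₂ = 117.5 + (-9.84) = 107.7 dB SPL.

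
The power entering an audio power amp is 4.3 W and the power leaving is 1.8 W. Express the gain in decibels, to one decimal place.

Power ratio → dB uses the 10·log₁₀ form:
10·log₁₀(1.8/4.3) = 10·log₁₀(0.4186) = -3.8 dB.

-3.8 dB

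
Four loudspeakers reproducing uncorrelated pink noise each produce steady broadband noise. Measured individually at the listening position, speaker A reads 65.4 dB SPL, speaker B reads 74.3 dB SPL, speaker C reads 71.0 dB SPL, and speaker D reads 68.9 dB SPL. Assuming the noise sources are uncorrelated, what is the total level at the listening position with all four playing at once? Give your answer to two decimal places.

77.05 dB SPL

Uncorrelated sources add in intensity (power), not in dB.
L_total = 10·log₁₀(10^(65.4/10) + 10^(74.3/10) + 10^(71.0/10) + 10^(68.9/10)) = 10·log₁₀(50730000) = 77.05 dB SPL.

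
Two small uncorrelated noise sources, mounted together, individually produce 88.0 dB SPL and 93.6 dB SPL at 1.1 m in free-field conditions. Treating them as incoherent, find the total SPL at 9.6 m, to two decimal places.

75.84 dB SPL

Combined at 1.1 m: 10·log₁₀(10^(88.0/10)+10^(93.6/10)) = 94.657 dB SPL.
Then apply −20·log₁₀(9.6/1.1) = -18.818 dB → 75.84 dB SPL.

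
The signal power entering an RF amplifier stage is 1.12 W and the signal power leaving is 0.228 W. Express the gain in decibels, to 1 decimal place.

-6.9 dB

For a power ratio, dB = 10·log₁₀(P₂/P₁).
10·log₁₀(0.228/1.12) = 10·log₁₀(0.2036) = -6.9 dB.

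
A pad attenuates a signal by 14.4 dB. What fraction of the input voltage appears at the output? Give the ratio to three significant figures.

0.191

Voltage ratio = 10^(dB/20).
10^(-14.4/20) = 10^(-0.7200) = 0.191.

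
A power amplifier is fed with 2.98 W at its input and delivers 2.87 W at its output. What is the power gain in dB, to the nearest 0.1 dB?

-0.2 dB

For a power ratio, dB = 10·log₁₀(P₂/P₁).
10·log₁₀(2.87/2.98) = 10·log₁₀(0.9631) = -0.2 dB.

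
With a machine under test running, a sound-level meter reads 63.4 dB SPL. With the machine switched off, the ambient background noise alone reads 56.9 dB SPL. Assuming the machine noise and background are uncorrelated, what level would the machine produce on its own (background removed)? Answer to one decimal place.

Background correction is a power subtraction:
L_src = 10·log₁₀(10^(63.4/10) − 10^(56.9/10)) = 10·log₁₀(1698000) = 62.3 dB SPL.

62.3 dB SPL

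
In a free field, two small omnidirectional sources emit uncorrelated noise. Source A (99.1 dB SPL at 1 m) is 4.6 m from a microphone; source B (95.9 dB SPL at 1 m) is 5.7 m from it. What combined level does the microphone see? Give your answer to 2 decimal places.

At the listener: L_A = 99.1 − 20·log₁₀(4.6) = 85.845 dB; L_B = 95.9 − 20·log₁₀(5.7) = 80.783 dB.
Combined: 10·log₁₀(10^(85.845/10)+10^(80.783/10)) = 87.02 dB SPL.

87.02 dB SPL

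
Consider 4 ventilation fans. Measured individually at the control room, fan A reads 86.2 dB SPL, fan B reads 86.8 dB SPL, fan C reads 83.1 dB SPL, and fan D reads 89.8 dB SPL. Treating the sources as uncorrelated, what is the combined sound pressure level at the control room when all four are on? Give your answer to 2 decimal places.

Uncorrelated sources add in intensity (power), not in dB.
L_total = 10·log₁₀(10^(86.2/10) + 10^(86.8/10) + 10^(83.1/10) + 10^(89.8/10)) = 10·log₁₀(2055000000) = 93.13 dB SPL.

93.13 dB SPL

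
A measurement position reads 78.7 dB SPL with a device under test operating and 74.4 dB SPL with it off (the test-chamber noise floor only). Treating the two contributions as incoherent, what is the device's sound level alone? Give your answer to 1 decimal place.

Background correction is a power subtraction:
L_src = 10·log₁₀(10^(78.7/10) − 10^(74.4/10)) = 10·log₁₀(46590000) = 76.7 dB SPL.

76.7 dB SPL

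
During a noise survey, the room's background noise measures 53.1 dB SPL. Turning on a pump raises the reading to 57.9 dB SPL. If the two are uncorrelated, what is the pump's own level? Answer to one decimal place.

Subtract intensities: L_src = 10·log₁₀(10^(L_total/10) − 10^(L_bg/10)).
L_src = 10·log₁₀(10^(57.9/10) − 10^(53.1/10)) = 10·log₁₀(412400) = 56.2 dB SPL.

56.2 dB SPL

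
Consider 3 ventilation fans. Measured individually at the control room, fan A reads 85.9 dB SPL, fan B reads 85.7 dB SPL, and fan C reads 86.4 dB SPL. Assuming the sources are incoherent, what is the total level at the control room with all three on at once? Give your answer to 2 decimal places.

Uncorrelated sources add in intensity (power), not in dB.
L_total = 10·log₁₀(10^(85.9/10) + 10^(85.7/10) + 10^(86.4/10)) = 10·log₁₀(1197000000) = 90.78 dB SPL.

90.78 dB SPL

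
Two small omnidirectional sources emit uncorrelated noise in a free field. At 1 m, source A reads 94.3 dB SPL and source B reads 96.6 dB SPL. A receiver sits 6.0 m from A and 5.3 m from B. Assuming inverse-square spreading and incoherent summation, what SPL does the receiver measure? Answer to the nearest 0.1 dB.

83.8 dB SPL

At the listener: L_A = 94.3 − 20·log₁₀(6.0) = 78.74 dB; L_B = 96.6 − 20·log₁₀(5.3) = 82.11 dB.
Combined: 10·log₁₀(10^(78.74/10)+10^(82.11/10)) = 83.8 dB SPL.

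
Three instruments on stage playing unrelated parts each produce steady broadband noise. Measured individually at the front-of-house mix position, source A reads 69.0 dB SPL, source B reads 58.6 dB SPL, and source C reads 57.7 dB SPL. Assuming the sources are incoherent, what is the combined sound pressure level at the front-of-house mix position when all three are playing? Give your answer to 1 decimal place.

Add the sources as powers (linear), then convert back to dB:
L_total = 10·log₁₀(10^(69.0/10) + 10^(58.6/10) + 10^(57.7/10)) = 10·log₁₀(9257000) = 69.7 dB SPL.

69.7 dB SPL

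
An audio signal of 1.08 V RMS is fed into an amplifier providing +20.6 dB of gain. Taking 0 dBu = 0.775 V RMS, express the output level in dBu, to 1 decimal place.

+23.5 dBu

Input level: 20·log₁₀(1.08/0.775) = 2.88 dBu.
Output: 2.88 + 20.6 = +23.5 dBu.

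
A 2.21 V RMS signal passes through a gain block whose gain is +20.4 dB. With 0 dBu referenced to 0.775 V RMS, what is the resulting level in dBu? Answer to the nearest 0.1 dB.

Input level: 20·log₁₀(2.21/0.775) = 9.10 dBu.
Output: 9.10 + 20.4 = +29.5 dBu.

+29.5 dBu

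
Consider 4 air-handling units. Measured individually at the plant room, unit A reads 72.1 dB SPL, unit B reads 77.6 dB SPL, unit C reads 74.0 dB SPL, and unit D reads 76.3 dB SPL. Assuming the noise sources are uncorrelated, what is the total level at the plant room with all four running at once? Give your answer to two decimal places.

81.51 dB SPL

Uncorrelated sources add in intensity (power), not in dB.
L_total = 10·log₁₀(10^(72.1/10) + 10^(77.6/10) + 10^(74.0/10) + 10^(76.3/10)) = 10·log₁₀(141500000) = 81.51 dB SPL.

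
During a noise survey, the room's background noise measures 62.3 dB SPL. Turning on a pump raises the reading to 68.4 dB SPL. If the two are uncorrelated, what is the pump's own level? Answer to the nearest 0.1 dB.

67.2 dB SPL

Background correction is a power subtraction:
L_src = 10·log₁₀(10^(68.4/10) − 10^(62.3/10)) = 10·log₁₀(5220000) = 67.2 dB SPL.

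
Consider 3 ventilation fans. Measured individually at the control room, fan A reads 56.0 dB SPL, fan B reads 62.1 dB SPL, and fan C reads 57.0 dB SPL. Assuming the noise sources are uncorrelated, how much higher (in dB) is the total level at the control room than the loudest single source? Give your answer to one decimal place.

1.9 dB

Incoherent sources sum as intensities:
L_total = 10·log₁₀(10^(56.0/10) + 10^(62.1/10) + 10^(57.0/10)) = 64.02 dB SPL.
Excess over the loudest (62.1 dB): 64.02 − 62.1 = 1.9 dB.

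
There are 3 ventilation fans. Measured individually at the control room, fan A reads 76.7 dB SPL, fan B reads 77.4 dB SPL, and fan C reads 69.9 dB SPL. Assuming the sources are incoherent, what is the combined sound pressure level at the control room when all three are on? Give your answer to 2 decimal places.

80.47 dB SPL

Uncorrelated sources add in intensity (power), not in dB.
L_total = 10·log₁₀(10^(76.7/10) + 10^(77.4/10) + 10^(69.9/10)) = 10·log₁₀(111500000) = 80.47 dB SPL.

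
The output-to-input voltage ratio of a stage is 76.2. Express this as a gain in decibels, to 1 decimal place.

37.6 dB

Voltage is an amplitude quantity, so gain = 20·log₁₀(V_out/V_in).
20·log₁₀(76.2) = 37.6 dB.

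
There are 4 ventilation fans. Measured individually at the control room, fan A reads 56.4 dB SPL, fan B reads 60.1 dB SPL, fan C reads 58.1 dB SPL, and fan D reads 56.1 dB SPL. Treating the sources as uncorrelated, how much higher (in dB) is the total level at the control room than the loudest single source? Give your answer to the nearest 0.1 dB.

Incoherent sources sum as intensities:
L_total = 10·log₁₀(10^(56.4/10) + 10^(60.1/10) + 10^(58.1/10) + 10^(56.1/10)) = 64.00 dB SPL.
Excess over the loudest (60.1 dB): 64.00 − 60.1 = 3.9 dB.

3.9 dB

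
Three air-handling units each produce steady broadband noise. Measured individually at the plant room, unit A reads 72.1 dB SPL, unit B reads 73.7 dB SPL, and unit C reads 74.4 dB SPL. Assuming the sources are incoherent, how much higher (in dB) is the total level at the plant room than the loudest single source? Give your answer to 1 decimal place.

3.9 dB

Add the sources as powers (linear), then convert back to dB:
L_total = 10·log₁₀(10^(72.1/10) + 10^(73.7/10) + 10^(74.4/10)) = 78.27 dB SPL.
Excess over the loudest (74.4 dB): 78.27 − 74.4 = 3.9 dB.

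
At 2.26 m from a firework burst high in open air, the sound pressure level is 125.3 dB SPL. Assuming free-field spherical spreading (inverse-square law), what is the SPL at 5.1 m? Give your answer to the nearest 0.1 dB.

118.2 dB SPL

Inverse-square spreading gives ΔL = −20·log₁₀(d₂/d₁).
ΔL = −20·log₁₀(5.1/2.26) = -7.07 dB, so L₂ = 125.3 + (-7.07) = 118.2 dB SPL.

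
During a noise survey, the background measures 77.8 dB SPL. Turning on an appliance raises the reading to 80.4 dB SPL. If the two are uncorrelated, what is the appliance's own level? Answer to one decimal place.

76.9 dB SPL

Remove the background by subtracting linear intensities:
L_src = 10·log₁₀(10^(80.4/10) − 10^(77.8/10)) = 10·log₁₀(49390000) = 76.9 dB SPL.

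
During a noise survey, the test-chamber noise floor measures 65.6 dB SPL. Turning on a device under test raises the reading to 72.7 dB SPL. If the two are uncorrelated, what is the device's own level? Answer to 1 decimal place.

Background correction is a power subtraction:
L_src = 10·log₁₀(10^(72.7/10) − 10^(65.6/10)) = 10·log₁₀(14990000) = 71.8 dB SPL.

71.8 dB SPL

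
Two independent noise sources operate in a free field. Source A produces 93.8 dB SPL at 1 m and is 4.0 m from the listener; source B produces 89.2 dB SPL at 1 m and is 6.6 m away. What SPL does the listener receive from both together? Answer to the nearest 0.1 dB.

82.3 dB SPL

At the listener: L_A = 93.8 − 20·log₁₀(4.0) = 81.76 dB; L_B = 89.2 − 20·log₁₀(6.6) = 72.81 dB.
Combined: 10·log₁₀(10^(81.76/10)+10^(72.81/10)) = 82.3 dB SPL.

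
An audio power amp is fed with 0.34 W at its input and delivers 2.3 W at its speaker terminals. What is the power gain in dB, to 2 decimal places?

8.30 dB

For a power ratio, dB = 10·log₁₀(P₂/P₁).
10·log₁₀(2.3/0.34) = 10·log₁₀(6.765) = 8.30 dB.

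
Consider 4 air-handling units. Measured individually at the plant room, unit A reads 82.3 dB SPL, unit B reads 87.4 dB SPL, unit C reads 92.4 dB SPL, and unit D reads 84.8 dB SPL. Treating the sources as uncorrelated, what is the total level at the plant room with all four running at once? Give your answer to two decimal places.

Add the sources as powers (linear), then convert back to dB:
L_total = 10·log₁₀(10^(82.3/10) + 10^(87.4/10) + 10^(92.4/10) + 10^(84.8/10)) = 10·log₁₀(2759000000) = 94.41 dB SPL.

94.41 dB SPL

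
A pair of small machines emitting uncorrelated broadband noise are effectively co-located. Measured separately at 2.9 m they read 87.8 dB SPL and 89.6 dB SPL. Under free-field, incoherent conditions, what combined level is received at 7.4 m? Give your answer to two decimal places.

83.67 dB SPL

Combined at 2.9 m: 10·log₁₀(10^(87.8/10)+10^(89.6/10)) = 91.803 dB SPL.
Then apply −20·log₁₀(7.4/2.9) = -8.137 dB → 83.67 dB SPL.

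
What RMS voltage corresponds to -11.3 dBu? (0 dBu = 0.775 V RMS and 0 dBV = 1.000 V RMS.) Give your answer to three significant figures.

0.211 V

V = 0.775 V × 10^(-11.3/20).
= 0.775 × 0.2723 = 0.211 V.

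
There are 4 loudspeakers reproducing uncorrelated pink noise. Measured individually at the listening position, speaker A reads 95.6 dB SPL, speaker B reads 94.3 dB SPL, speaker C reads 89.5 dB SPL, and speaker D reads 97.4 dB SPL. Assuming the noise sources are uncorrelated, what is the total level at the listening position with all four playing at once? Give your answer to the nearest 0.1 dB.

Incoherent sources sum as intensities:
L_total = 10·log₁₀(10^(95.6/10) + 10^(94.3/10) + 10^(89.5/10) + 10^(97.4/10)) = 10·log₁₀(12709000000) = 101.0 dB SPL.

101.0 dB SPL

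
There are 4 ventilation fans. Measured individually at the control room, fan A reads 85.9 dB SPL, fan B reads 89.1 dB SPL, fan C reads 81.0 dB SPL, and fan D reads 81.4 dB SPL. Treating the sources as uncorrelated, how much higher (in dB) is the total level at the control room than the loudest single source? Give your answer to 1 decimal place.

2.6 dB

Incoherent sources sum as intensities:
L_total = 10·log₁₀(10^(85.9/10) + 10^(89.1/10) + 10^(81.0/10) + 10^(81.4/10)) = 91.66 dB SPL.
Excess over the loudest (89.1 dB): 91.66 − 89.1 = 2.6 dB.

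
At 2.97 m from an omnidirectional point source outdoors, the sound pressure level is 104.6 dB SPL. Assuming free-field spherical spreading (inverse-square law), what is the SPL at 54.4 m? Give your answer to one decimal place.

79.3 dB SPL

Free-field point source: level drops by 20·log₁₀ of the distance ratio.
ΔL = −20·log₁₀(54.4/2.97) = -25.26 dB, so L₂ = 104.6 + (-25.26) = 79.3 dB SPL.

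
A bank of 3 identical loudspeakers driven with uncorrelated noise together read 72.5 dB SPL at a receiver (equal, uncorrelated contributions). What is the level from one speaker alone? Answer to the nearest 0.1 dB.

3 equal incoherent sources add 10·log₁₀(3) = 4.77 dB over one source.
L_one = 72.5 − 4.77 = 67.7 dB SPL.

67.7 dB SPL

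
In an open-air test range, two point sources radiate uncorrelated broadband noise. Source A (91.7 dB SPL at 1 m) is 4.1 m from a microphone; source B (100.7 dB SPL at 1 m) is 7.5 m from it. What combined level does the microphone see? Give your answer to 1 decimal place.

84.7 dB SPL

At the listener: L_A = 91.7 − 20·log₁₀(4.1) = 79.44 dB; L_B = 100.7 − 20·log₁₀(7.5) = 83.20 dB.
Combined: 10·log₁₀(10^(79.44/10)+10^(83.20/10)) = 84.7 dB SPL.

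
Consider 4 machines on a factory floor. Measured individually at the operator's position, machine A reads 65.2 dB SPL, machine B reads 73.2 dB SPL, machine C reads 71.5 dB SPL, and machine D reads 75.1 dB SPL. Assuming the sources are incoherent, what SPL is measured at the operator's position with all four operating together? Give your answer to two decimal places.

Add the sources as powers (linear), then convert back to dB:
L_total = 10·log₁₀(10^(65.2/10) + 10^(73.2/10) + 10^(71.5/10) + 10^(75.1/10)) = 10·log₁₀(70690000) = 78.49 dB SPL.

78.49 dB SPL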